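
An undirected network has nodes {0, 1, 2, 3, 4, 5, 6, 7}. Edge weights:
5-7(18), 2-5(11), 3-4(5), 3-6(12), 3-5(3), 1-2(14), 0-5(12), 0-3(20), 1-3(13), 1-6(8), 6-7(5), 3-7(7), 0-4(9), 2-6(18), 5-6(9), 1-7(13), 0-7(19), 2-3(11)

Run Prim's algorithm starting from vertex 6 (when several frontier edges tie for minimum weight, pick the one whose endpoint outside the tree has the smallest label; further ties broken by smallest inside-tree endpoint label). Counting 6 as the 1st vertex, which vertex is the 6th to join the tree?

1

Prim, starting at 6.
Step 1: cheapest edge leaving the tree is 6-7 (5); add 7.
Step 2: cheapest edge leaving the tree is 3-7 (7); add 3.
Step 3: cheapest edge leaving the tree is 3-5 (3); add 5.
Step 4: cheapest edge leaving the tree is 3-4 (5); add 4.
Step 5: cheapest edge leaving the tree is 1-6 (8); add 1.
Step 6: cheapest edge leaving the tree is 0-4 (9); add 0.
Step 7: cheapest edge leaving the tree is 2-3 (11); add 2.
Vertex order: 6, 7, 3, 5, 4, 1, 0, 2. The 6th vertex is 1.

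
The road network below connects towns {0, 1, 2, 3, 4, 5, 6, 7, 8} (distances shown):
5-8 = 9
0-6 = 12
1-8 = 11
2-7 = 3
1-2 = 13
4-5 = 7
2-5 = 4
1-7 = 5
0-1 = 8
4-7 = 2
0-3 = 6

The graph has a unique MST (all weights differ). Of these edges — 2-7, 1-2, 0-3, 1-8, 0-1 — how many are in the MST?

3

Kruskal's algorithm — process edges by increasing weight (ties by edge label):
4-7 (2): add — endpoints in different components.
2-7 (3): add — endpoints in different components.
2-5 (4): add — endpoints in different components.
1-7 (5): add — endpoints in different components.
0-3 (6): add — endpoints in different components.
4-5 (7): skip — 4 and 5 already connected.
0-1 (8): add — endpoints in different components.
5-8 (9): add — endpoints in different components.
1-8 (11): skip — 1 and 8 already connected.
0-6 (12): add — endpoints in different components.
MST edge set: {4-7, 2-7, 2-5, 1-7, 0-3, 0-1, 5-8, 0-6}.
Of the listed edges, {2-7, 0-3, 0-1} are in the MST → 3.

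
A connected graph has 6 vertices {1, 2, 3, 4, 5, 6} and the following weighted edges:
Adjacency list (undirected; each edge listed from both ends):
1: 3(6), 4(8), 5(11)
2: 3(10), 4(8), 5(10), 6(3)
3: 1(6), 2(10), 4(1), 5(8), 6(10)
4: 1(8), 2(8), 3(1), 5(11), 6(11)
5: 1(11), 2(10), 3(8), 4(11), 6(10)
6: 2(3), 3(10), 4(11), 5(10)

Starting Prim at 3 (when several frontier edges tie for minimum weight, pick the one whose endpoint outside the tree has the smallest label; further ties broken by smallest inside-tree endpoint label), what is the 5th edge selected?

3-5

Prim's algorithm from 3:
Step 1: cheapest edge leaving the tree is 3—4 (1); add 4.
Step 2: cheapest edge leaving the tree is 1—3 (6); add 1.
Step 3: cheapest edge leaving the tree is 2—4 (8); add 2.
Step 4: cheapest edge leaving the tree is 2—6 (3); add 6.
Step 5: cheapest edge leaving the tree is 3—5 (8); add 5.
The 5th edge added is 3—5.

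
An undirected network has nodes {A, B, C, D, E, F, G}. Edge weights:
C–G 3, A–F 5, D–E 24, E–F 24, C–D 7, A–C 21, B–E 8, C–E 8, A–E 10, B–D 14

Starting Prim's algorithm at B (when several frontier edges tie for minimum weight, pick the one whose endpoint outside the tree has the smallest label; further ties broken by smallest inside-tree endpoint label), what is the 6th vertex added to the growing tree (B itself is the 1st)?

A

Grow the tree from B using Prim:
Step 1: frontier [B–E 8, B–D 14] → take B–E (8); add E.
Step 2: frontier [B–D 14, C–E 8, A–E 10, D–E 24, E–F 24] → take C–E (8); add C.
Step 3: frontier [B–D 14, C–G 3, C–D 7, A–C 21, A–E 10, D–E 24, E–F 24] → take C–G (3); add G.
Step 4: frontier [B–D 14, C–D 7, A–C 21, A–E 10, D–E 24, E–F 24] → take C–D (7); add D.
Step 5: frontier [A–C 21, A–E 10, E–F 24] → take A–E (10); add A.
Step 6: frontier [A–F 5, E–F 24] → take A–F (5); add F.
Vertex order: B, E, C, G, D, A, F. The 6th vertex is A.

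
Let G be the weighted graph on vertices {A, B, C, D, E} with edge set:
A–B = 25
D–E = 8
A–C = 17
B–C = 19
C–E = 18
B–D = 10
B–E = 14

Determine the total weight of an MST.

53

Grow the tree from E using Prim:
Step 1: cheapest edge leaving the tree is D–E (8); add D.
Step 2: cheapest edge leaving the tree is B–D (10); add B.
Step 3: cheapest edge leaving the tree is C–E (18); add C.
Step 4: cheapest edge leaving the tree is A–C (17); add A.
MST edges: D–E, B–D, C–E, A–C; total weight 8+10+18+17 = 53.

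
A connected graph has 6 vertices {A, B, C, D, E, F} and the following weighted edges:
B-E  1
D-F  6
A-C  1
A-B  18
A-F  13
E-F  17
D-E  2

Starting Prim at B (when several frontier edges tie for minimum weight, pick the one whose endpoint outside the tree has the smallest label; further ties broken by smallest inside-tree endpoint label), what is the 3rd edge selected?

D-F

Grow the tree from B using Prim:
Step 1: frontier [B-E 1, A-B 18] → take B-E (1); add E.
Step 2: frontier [A-B 18, D-E 2, E-F 17] → take D-E (2); add D.
Step 3: frontier [A-B 18, D-F 6, E-F 17] → take D-F (6); add F.
Step 4: frontier [A-B 18, A-F 13] → take A-F (13); add A.
Step 5: frontier [A-C 1] → take A-C (1); add C.
The 3rd edge added is D-F.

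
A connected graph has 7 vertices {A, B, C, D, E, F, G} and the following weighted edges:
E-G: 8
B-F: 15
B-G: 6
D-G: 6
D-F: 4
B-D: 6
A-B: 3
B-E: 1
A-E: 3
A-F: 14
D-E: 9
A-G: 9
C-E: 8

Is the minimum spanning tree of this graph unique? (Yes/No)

Kruskal's algorithm — process edges by increasing weight (ties by edge label):
B-E (1): add — endpoints in different components.
A-B (3): add — endpoints in different components.
A-E (3): skip — A and E already connected.
D-F (4): add — endpoints in different components.
B-D (6): add — endpoints in different components.
B-G (6): add — endpoints in different components.
D-G (6): skip — D and G already connected.
C-E (8): add — endpoints in different components.
Non-tree edge D-G has weight 6, equal to the heaviest edge on its tree cycle — swapping gives another MST of the same weight. Not unique.

No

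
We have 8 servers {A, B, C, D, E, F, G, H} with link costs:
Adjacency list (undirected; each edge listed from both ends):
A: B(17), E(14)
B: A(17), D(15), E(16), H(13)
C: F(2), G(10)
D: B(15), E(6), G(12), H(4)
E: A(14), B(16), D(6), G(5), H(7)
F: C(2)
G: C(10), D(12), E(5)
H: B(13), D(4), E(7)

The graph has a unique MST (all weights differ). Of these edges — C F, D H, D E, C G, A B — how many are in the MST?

4

Kruskal's algorithm — process edges by increasing weight (ties by edge label):
C F (2): add — endpoints in different components.
D H (4): add — endpoints in different components.
E G (5): add — endpoints in different components.
D E (6): add — endpoints in different components.
E H (7): skip — E and H already connected.
C G (10): add — endpoints in different components.
D G (12): skip — D and G already connected.
B H (13): add — endpoints in different components.
A E (14): add — endpoints in different components.
MST edge set: {C F, D H, E G, D E, C G, B H, A E}.
Of the listed edges, {C F, D H, D E, C G} are in the MST → 4.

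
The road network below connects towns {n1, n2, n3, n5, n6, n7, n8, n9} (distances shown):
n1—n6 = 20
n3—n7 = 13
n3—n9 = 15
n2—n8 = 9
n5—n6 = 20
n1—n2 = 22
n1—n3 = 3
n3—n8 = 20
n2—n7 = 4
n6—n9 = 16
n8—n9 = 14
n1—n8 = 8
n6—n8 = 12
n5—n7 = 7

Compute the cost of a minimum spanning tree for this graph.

Grow the tree from n6 using Prim:
Step 1: frontier [n6—n8 12, n6—n9 16, n1—n6 20, n5—n6 20] → take n6—n8 (12); add n8.
Step 2: frontier [n6—n9 16, n1—n6 20, n5—n6 20, n1—n8 8, n2—n8 9, n8—n9 14, n3—n8 20] → take n1—n8 (8); add n1.
Step 3: frontier [n1—n3 3, n1—n2 22, n6—n9 16, n5—n6 20, n2—n8 9, n8—n9 14, n3—n8 20] → take n1—n3 (3); add n3.
Step 4: frontier [n1—n2 22, n3—n7 13, n3—n9 15, n6—n9 16, n5—n6 20, n2—n8 9, n8—n9 14] → take n2—n8 (9); add n2.
Step 5: frontier [n2—n7 4, n3—n7 13, n3—n9 15, n6—n9 16, n5—n6 20, n8—n9 14] → take n2—n7 (4); add n7.
Step 6: frontier [n3—n9 15, n6—n9 16, n5—n6 20, n5—n7 7, n8—n9 14] → take n5—n7 (7); add n5.
Step 7: frontier [n3—n9 15, n6—n9 16, n8—n9 14] → take n8—n9 (14); add n9.
MST edges: n6—n8, n1—n8, n1—n3, n2—n8, n2—n7, n5—n7, n8—n9; total weight 12+8+3+9+4+7+14 = 57.

57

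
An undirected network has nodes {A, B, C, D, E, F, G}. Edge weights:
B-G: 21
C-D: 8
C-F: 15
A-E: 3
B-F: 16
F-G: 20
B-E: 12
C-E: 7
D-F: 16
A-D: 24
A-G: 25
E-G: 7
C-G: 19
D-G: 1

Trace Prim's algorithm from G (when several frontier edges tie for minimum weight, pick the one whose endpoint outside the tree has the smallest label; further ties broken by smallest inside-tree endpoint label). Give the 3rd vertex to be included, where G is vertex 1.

Grow the tree from G using Prim:
Step 1: frontier [D-G 1, E-G 7, C-G 19, F-G 20, B-G 21, A-G 25] → take D-G (1); add D.
Step 2: frontier [C-D 8, D-F 16, A-D 24, E-G 7, C-G 19, F-G 20, B-G 21, A-G 25] → take E-G (7); add E.
Step 3: frontier [C-D 8, D-F 16, A-D 24, A-E 3, C-E 7, B-E 12, C-G 19, F-G 20, B-G 21, A-G 25] → take A-E (3); add A.
Step 4: frontier [C-D 8, D-F 16, C-E 7, B-E 12, C-G 19, F-G 20, B-G 21] → take C-E (7); add C.
Step 5: frontier [C-F 15, D-F 16, B-E 12, F-G 20, B-G 21] → take B-E (12); add B.
Step 6: frontier [B-F 16, C-F 15, D-F 16, F-G 20] → take C-F (15); add F.
Vertex order: G, D, E, A, C, B, F. The 3rd vertex is E.

E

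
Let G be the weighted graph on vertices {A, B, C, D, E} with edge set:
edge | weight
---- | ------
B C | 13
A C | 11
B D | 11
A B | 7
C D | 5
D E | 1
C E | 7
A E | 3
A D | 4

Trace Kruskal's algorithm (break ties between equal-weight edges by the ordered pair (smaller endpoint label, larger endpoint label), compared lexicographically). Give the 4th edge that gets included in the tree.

A-B

Kruskal's algorithm — process edges by increasing weight (ties by edge label):
D E (1): add. Components now {A} {B} {C} {D,E}
A E (3): add. Components now {A,D,E} {B} {C}
A D (4): skip — A and D already connected.
C D (5): add. Components now {A,C,D,E} {B}
A B (7): add. Components now {A,B,C,D,E}
The 4th edge added is A B.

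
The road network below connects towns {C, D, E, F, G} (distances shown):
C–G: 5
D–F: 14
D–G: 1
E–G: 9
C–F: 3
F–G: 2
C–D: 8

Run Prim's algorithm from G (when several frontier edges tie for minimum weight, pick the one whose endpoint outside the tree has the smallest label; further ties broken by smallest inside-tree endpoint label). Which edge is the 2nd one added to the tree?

F-G

Prim's algorithm from G:
Step 1: cheapest edge leaving the tree is D–G (1); add D.
Step 2: cheapest edge leaving the tree is F–G (2); add F.
Step 3: cheapest edge leaving the tree is C–F (3); add C.
Step 4: cheapest edge leaving the tree is E–G (9); add E.
The 2nd edge added is F–G.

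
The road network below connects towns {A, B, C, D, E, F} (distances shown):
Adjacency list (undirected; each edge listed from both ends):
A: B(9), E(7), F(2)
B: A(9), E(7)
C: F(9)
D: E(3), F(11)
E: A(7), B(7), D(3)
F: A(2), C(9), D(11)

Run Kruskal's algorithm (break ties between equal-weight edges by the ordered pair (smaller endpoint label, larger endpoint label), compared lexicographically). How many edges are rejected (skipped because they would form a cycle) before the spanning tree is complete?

Sort edges by weight, then run Kruskal:
A–F (2): add — endpoints in different components.
D–E (3): add — endpoints in different components.
A–E (7): add — endpoints in different components.
B–E (7): add — endpoints in different components.
A–B (9): skip — A and B already connected.
C–F (9): add — endpoints in different components.
Edges rejected before the tree was complete: 1.

1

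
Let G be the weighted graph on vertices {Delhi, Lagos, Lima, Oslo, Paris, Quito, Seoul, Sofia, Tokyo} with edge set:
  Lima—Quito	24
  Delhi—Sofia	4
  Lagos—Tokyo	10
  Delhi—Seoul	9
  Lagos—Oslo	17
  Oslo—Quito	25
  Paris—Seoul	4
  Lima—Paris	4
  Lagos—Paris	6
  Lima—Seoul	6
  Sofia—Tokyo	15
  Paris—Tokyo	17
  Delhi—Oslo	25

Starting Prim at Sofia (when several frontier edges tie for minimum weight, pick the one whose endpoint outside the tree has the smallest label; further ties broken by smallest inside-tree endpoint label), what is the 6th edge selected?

Prim's algorithm from Sofia:
Step 1: frontier [Delhi—Sofia 4, Sofia—Tokyo 15] → take Delhi—Sofia (4); add Delhi.
Step 2: frontier [Delhi—Seoul 9, Delhi—Oslo 25, Sofia—Tokyo 15] → take Delhi—Seoul (9); add Seoul.
Step 3: frontier [Delhi—Oslo 25, Paris—Seoul 4, Lima—Seoul 6, Sofia—Tokyo 15] → take Paris—Seoul (4); add Paris.
Step 4: frontier [Delhi—Oslo 25, Lima—Paris 4, Lagos—Paris 6, Paris—Tokyo 17, Lima—Seoul 6, Sofia—Tokyo 15] → take Lima—Paris (4); add Lima.
Step 5: frontier [Delhi—Oslo 25, Lima—Quito 24, Lagos—Paris 6, Paris—Tokyo 17, Sofia—Tokyo 15] → take Lagos—Paris (6); add Lagos.
Step 6: frontier [Delhi—Oslo 25, Lagos—Tokyo 10, Lagos—Oslo 17, Lima—Quito 24, Paris—Tokyo 17, Sofia—Tokyo 15] → take Lagos—Tokyo (10); add Tokyo.
Step 7: frontier [Delhi—Oslo 25, Lagos—Oslo 17, Lima—Quito 24] → take Lagos—Oslo (17); add Oslo.
Step 8: frontier [Lima—Quito 24, Oslo—Quito 25] → take Lima—Quito (24); add Quito.
The 6th edge added is Lagos—Tokyo.

Lagos-Tokyo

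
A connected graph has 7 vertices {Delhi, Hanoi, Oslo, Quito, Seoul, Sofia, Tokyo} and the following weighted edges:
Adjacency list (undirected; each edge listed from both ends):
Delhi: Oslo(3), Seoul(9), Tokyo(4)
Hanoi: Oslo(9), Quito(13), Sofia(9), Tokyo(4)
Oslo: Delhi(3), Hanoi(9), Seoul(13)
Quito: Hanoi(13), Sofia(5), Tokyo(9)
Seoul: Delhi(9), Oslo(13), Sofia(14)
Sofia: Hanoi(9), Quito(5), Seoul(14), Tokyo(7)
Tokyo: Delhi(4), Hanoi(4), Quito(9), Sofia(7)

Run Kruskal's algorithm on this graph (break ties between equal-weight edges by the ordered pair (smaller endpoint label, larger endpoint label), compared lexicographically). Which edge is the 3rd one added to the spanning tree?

Kruskal's algorithm — process edges by increasing weight (ties by edge label):
Delhi Oslo (3): add. Components now {Quito} {Seoul} {Hanoi} {Sofia} {Tokyo} {Delhi,Oslo}
Delhi Tokyo (4): add. Components now {Quito} {Seoul} {Hanoi} {Sofia} {Delhi,Oslo,Tokyo}
Hanoi Tokyo (4): add. Components now {Quito} {Seoul} {Delhi,Hanoi,Oslo,Tokyo} {Sofia}
Quito Sofia (5): add. Components now {Quito,Sofia} {Seoul} {Delhi,Hanoi,Oslo,Tokyo}
Sofia Tokyo (7): add. Components now {Delhi,Hanoi,Oslo,Quito,Sofia,Tokyo} {Seoul}
Delhi Seoul (9): add. Components now {Delhi,Hanoi,Oslo,Quito,Seoul,Sofia,Tokyo}
The 3rd edge added is Hanoi Tokyo.

Hanoi-Tokyo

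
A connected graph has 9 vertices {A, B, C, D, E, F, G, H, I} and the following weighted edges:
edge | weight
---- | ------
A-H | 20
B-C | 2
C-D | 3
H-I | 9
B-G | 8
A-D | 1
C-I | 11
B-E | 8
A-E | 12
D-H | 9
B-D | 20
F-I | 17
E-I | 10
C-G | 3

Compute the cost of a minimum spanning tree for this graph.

52

Prim, starting at A.
Step 1: cheapest edge leaving the tree is A-D (1); add D.
Step 2: cheapest edge leaving the tree is C-D (3); add C.
Step 3: cheapest edge leaving the tree is B-C (2); add B.
Step 4: cheapest edge leaving the tree is C-G (3); add G.
Step 5: cheapest edge leaving the tree is B-E (8); add E.
Step 6: cheapest edge leaving the tree is D-H (9); add H.
Step 7: cheapest edge leaving the tree is H-I (9); add I.
Step 8: cheapest edge leaving the tree is F-I (17); add F.
MST edges: A-D, C-D, B-C, C-G, B-E, D-H, H-I, F-I; total weight 1+3+2+3+8+9+9+17 = 52.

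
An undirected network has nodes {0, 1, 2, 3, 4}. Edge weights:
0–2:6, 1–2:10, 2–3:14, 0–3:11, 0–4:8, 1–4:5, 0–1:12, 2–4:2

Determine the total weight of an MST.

24

Prim, starting at 2.
Step 1: cheapest edge leaving the tree is 2–4 (2); add 4.
Step 2: cheapest edge leaving the tree is 1–4 (5); add 1.
Step 3: cheapest edge leaving the tree is 0–2 (6); add 0.
Step 4: cheapest edge leaving the tree is 0–3 (11); add 3.
MST edges: 2–4, 1–4, 0–2, 0–3; total weight 2+5+6+11 = 24.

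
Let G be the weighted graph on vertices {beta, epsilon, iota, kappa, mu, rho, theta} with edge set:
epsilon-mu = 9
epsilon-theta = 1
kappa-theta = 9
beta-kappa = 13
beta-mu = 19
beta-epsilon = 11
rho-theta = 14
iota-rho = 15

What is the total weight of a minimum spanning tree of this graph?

Prim, starting at theta.
Step 1: cheapest edge leaving the tree is epsilon-theta (1); add epsilon.
Step 2: cheapest edge leaving the tree is kappa-theta (9); add kappa.
Step 3: cheapest edge leaving the tree is epsilon-mu (9); add mu.
Step 4: cheapest edge leaving the tree is beta-epsilon (11); add beta.
Step 5: cheapest edge leaving the tree is rho-theta (14); add rho.
Step 6: cheapest edge leaving the tree is iota-rho (15); add iota.
MST edges: epsilon-theta, kappa-theta, epsilon-mu, beta-epsilon, rho-theta, iota-rho; total weight 1+9+9+11+14+15 = 59.

59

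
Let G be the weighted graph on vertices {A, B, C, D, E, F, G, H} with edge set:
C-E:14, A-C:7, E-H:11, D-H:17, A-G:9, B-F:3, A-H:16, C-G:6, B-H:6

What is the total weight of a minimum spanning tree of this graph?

64

Grow the tree from H using Prim:
Step 1: frontier [B-H 6, E-H 11, A-H 16, D-H 17] → take B-H (6); add B.
Step 2: frontier [B-F 3, E-H 11, A-H 16, D-H 17] → take B-F (3); add F.
Step 3: frontier [E-H 11, A-H 16, D-H 17] → take E-H (11); add E.
Step 4: frontier [C-E 14, A-H 16, D-H 17] → take C-E (14); add C.
Step 5: frontier [C-G 6, A-C 7, A-H 16, D-H 17] → take C-G (6); add G.
Step 6: frontier [A-C 7, A-G 9, A-H 16, D-H 17] → take A-C (7); add A.
Step 7: frontier [D-H 17] → take D-H (17); add D.
MST edges: B-H, B-F, E-H, C-E, C-G, A-C, D-H; total weight 6+3+11+14+6+7+17 = 64.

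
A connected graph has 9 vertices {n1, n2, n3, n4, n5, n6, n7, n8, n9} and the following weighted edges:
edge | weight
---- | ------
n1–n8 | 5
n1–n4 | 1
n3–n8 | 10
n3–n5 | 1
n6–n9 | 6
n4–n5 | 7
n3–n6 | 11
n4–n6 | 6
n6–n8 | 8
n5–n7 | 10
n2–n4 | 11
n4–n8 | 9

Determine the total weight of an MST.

47

Grow the tree from n9 using Prim:
Step 1: frontier [n6–n9 6] → take n6–n9 (6); add n6.
Step 2: frontier [n4–n6 6, n6–n8 8, n3–n6 11] → take n4–n6 (6); add n4.
Step 3: frontier [n1–n4 1, n4–n5 7, n4–n8 9, n2–n4 11, n6–n8 8, n3–n6 11] → take n1–n4 (1); add n1.
Step 4: frontier [n1–n8 5, n4–n5 7, n4–n8 9, n2–n4 11, n6–n8 8, n3–n6 11] → take n1–n8 (5); add n8.
Step 5: frontier [n4–n5 7, n2–n4 11, n3–n6 11, n3–n8 10] → take n4–n5 (7); add n5.
Step 6: frontier [n2–n4 11, n3–n5 1, n5–n7 10, n3–n6 11, n3–n8 10] → take n3–n5 (1); add n3.
Step 7: frontier [n2–n4 11, n5–n7 10] → take n5–n7 (10); add n7.
Step 8: frontier [n2–n4 11] → take n2–n4 (11); add n2.
MST edges: n6–n9, n4–n6, n1–n4, n1–n8, n4–n5, n3–n5, n5–n7, n2–n4; total weight 6+6+1+5+7+1+10+11 = 47.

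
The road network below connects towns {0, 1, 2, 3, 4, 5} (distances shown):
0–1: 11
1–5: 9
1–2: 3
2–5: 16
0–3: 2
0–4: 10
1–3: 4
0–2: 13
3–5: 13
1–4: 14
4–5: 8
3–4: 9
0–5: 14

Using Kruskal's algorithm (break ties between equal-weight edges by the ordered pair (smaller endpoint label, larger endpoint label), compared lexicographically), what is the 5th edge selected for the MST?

Kruskal: consider edges lightest-first.
0–3 (2): add. Components now {0,3} {1} {2} {4} {5}
1–2 (3): add. Components now {0,3} {1,2} {4} {5}
1–3 (4): add. Components now {0,1,2,3} {4} {5}
4–5 (8): add. Components now {0,1,2,3} {4,5}
1–5 (9): add. Components now {0,1,2,3,4,5}
The 5th edge added is 1–5.

1-5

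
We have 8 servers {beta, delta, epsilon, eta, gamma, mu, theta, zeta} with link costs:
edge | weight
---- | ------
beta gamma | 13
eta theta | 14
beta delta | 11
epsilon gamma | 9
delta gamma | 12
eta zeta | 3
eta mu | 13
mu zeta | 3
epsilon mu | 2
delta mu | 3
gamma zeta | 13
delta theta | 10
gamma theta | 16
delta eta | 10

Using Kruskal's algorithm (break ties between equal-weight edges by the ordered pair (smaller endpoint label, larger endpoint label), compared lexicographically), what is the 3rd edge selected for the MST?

Kruskal: consider edges lightest-first.
epsilon mu (2): add — endpoints in different components.
delta mu (3): add — endpoints in different components.
eta zeta (3): add — endpoints in different components.
mu zeta (3): add — endpoints in different components.
epsilon gamma (9): add — endpoints in different components.
delta eta (10): skip — delta and eta already connected.
delta theta (10): add — endpoints in different components.
beta delta (11): add — endpoints in different components.
The 3rd edge added is eta zeta.

eta-zeta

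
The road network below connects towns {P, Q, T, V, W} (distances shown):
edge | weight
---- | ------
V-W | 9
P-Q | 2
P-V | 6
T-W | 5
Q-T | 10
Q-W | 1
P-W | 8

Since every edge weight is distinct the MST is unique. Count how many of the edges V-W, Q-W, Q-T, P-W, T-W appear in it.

Sort edges by weight, then run Kruskal:
Q-W (1): add — endpoints in different components.
P-Q (2): add — endpoints in different components.
T-W (5): add — endpoints in different components.
P-V (6): add — endpoints in different components.
MST edge set: {Q-W, P-Q, T-W, P-V}.
Of the listed edges, {Q-W, T-W} are in the MST → 2.

2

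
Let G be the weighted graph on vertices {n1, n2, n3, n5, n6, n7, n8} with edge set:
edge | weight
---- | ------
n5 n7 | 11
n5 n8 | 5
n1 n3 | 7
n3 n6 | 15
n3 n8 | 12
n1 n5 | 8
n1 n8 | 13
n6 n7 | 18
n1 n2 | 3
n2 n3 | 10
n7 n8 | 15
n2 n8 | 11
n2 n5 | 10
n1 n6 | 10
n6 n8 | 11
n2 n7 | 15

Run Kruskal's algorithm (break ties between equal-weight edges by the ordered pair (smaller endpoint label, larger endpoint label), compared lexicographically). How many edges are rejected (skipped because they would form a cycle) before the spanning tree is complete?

Sort edges by weight, then run Kruskal:
n1 n2 (3): add. Components now {n1,n2} {n8} {n7} {n3} {n6} {n5}
n5 n8 (5): add. Components now {n1,n2} {n5,n8} {n7} {n3} {n6}
n1 n3 (7): add. Components now {n1,n2,n3} {n5,n8} {n7} {n6}
n1 n5 (8): add. Components now {n1,n2,n3,n5,n8} {n7} {n6}
n1 n6 (10): add. Components now {n1,n2,n3,n5,n6,n8} {n7}
n2 n3 (10): skip — n2 and n3 already connected.
n2 n5 (10): skip — n2 and n5 already connected.
n2 n8 (11): skip — n8 and n2 already connected.
n5 n7 (11): add. Components now {n1,n2,n3,n5,n6,n7,n8}
Edges rejected before the tree was complete: 3.

3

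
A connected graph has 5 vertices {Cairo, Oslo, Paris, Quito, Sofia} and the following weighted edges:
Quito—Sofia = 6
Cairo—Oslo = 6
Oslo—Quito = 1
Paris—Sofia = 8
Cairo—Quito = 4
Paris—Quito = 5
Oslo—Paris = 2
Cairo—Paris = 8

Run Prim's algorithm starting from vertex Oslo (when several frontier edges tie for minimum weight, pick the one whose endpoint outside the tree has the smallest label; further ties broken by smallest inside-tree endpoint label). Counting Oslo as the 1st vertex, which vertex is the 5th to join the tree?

Prim, starting at Oslo.
Step 1: frontier [Oslo—Quito 1, Oslo—Paris 2, Cairo—Oslo 6] → take Oslo—Quito (1); add Quito.
Step 2: frontier [Oslo—Paris 2, Cairo—Oslo 6, Cairo—Quito 4, Paris—Quito 5, Quito—Sofia 6] → take Oslo—Paris (2); add Paris.
Step 3: frontier [Cairo—Oslo 6, Cairo—Paris 8, Paris—Sofia 8, Cairo—Quito 4, Quito—Sofia 6] → take Cairo—Quito (4); add Cairo.
Step 4: frontier [Paris—Sofia 8, Quito—Sofia 6] → take Quito—Sofia (6); add Sofia.
Vertex order: Oslo, Quito, Paris, Cairo, Sofia. The 5th vertex is Sofia.

Sofia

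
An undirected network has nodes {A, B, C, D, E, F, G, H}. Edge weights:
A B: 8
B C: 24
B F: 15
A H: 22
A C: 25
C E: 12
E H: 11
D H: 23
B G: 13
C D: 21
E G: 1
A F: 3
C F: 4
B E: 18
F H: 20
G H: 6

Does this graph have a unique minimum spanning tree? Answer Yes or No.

Sort edges by weight, then run Kruskal:
E G (1): add — endpoints in different components.
A F (3): add — endpoints in different components.
C F (4): add — endpoints in different components.
G H (6): add — endpoints in different components.
A B (8): add — endpoints in different components.
E H (11): skip — E and H already connected.
C E (12): add — endpoints in different components.
B G (13): skip — B and G already connected.
B F (15): skip — B and F already connected.
B E (18): skip — B and E already connected.
F H (20): skip — F and H already connected.
C D (21): add — endpoints in different components.
Every non-tree edge has weight strictly greater than the heaviest edge on the tree path between its endpoints, so the MST is unique.

Yes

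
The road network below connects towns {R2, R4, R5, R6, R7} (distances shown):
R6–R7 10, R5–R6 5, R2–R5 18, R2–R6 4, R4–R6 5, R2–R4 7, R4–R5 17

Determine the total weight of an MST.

Kruskal's algorithm — process edges by increasing weight (ties by edge label):
R2–R6 (4): add — endpoints in different components.
R4–R6 (5): add — endpoints in different components.
R5–R6 (5): add — endpoints in different components.
R2–R4 (7): skip — R4 and R2 already connected.
R6–R7 (10): add — endpoints in different components.
MST edges: R2–R6, R4–R6, R5–R6, R6–R7; total weight 4+5+5+10 = 24.

24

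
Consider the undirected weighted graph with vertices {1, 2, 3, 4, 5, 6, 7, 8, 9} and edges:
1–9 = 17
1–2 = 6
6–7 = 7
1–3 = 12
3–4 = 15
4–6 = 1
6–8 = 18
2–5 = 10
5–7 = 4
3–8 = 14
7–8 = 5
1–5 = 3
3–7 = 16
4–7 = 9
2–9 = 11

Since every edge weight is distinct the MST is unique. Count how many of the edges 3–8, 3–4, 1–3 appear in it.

Sort edges by weight, then run Kruskal:
4–6 (1): add — endpoints in different components.
1–5 (3): add — endpoints in different components.
5–7 (4): add — endpoints in different components.
7–8 (5): add — endpoints in different components.
1–2 (6): add — endpoints in different components.
6–7 (7): add — endpoints in different components.
4–7 (9): skip — 4 and 7 already connected.
2–5 (10): skip — 2 and 5 already connected.
2–9 (11): add — endpoints in different components.
1–3 (12): add — endpoints in different components.
MST edge set: {4–6, 1–5, 5–7, 7–8, 1–2, 6–7, 2–9, 1–3}.
Of the listed edges, {1–3} are in the MST → 1.

1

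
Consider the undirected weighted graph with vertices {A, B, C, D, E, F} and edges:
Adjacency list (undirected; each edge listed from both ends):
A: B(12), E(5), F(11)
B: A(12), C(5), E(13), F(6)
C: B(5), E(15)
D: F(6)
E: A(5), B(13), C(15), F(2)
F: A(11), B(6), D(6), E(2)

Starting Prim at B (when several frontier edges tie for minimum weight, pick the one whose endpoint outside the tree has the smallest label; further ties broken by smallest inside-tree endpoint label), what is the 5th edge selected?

Grow the tree from B using Prim:
Step 1: frontier [B–C 5, B–F 6, A–B 12, B–E 13] → take B–C (5); add C.
Step 2: frontier [B–F 6, A–B 12, B–E 13, C–E 15] → take B–F (6); add F.
Step 3: frontier [A–B 12, B–E 13, C–E 15, E–F 2, D–F 6, A–F 11] → take E–F (2); add E.
Step 4: frontier [A–B 12, A–E 5, D–F 6, A–F 11] → take A–E (5); add A.
Step 5: frontier [D–F 6] → take D–F (6); add D.
The 5th edge added is D–F.

D-F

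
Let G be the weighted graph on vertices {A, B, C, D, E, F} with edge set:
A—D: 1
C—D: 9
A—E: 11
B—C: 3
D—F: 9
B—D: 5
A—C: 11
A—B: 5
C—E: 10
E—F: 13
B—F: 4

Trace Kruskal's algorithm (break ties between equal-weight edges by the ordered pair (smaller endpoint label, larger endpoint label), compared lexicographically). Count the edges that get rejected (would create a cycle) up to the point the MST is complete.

3

Kruskal's algorithm — process edges by increasing weight (ties by edge label):
A—D (1): add — endpoints in different components.
B—C (3): add — endpoints in different components.
B—F (4): add — endpoints in different components.
A—B (5): add — endpoints in different components.
B—D (5): skip — B and D already connected.
C—D (9): skip — C and D already connected.
D—F (9): skip — D and F already connected.
C—E (10): add — endpoints in different components.
Edges rejected before the tree was complete: 3.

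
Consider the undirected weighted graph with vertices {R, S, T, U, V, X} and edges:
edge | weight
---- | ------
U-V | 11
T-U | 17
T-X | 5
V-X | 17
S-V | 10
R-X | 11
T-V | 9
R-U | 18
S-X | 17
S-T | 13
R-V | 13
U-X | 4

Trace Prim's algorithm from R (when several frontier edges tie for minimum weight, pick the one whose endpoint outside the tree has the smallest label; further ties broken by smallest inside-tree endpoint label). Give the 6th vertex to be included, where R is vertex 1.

Grow the tree from R using Prim:
Step 1: cheapest edge leaving the tree is R-X (11); add X.
Step 2: cheapest edge leaving the tree is U-X (4); add U.
Step 3: cheapest edge leaving the tree is T-X (5); add T.
Step 4: cheapest edge leaving the tree is T-V (9); add V.
Step 5: cheapest edge leaving the tree is S-V (10); add S.
Vertex order: R, X, U, T, V, S. The 6th vertex is S.

S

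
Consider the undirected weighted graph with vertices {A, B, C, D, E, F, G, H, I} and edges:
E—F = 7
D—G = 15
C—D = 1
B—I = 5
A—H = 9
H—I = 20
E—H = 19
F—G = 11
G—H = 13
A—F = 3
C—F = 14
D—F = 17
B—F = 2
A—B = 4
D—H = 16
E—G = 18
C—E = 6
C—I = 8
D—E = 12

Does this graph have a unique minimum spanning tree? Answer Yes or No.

Yes

Kruskal: consider edges lightest-first.
C—D (1): add — endpoints in different components.
B—F (2): add — endpoints in different components.
A—F (3): add — endpoints in different components.
A—B (4): skip — A and B already connected.
B—I (5): add — endpoints in different components.
C—E (6): add — endpoints in different components.
E—F (7): add — endpoints in different components.
C—I (8): skip — C and I already connected.
A—H (9): add — endpoints in different components.
F—G (11): add — endpoints in different components.
Every non-tree edge has weight strictly greater than the heaviest edge on the tree path between its endpoints, so the MST is unique.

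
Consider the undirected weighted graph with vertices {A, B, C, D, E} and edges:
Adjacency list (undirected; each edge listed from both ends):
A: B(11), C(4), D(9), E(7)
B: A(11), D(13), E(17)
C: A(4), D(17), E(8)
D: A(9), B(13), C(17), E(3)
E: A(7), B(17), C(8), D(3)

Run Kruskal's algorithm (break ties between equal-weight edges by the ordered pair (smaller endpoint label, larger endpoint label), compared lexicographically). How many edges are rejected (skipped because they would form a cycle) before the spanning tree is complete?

Sort edges by weight, then run Kruskal:
D—E (3): add — endpoints in different components.
A—C (4): add — endpoints in different components.
A—E (7): add — endpoints in different components.
C—E (8): skip — C and E already connected.
A—D (9): skip — A and D already connected.
A—B (11): add — endpoints in different components.
Edges rejected before the tree was complete: 2.

2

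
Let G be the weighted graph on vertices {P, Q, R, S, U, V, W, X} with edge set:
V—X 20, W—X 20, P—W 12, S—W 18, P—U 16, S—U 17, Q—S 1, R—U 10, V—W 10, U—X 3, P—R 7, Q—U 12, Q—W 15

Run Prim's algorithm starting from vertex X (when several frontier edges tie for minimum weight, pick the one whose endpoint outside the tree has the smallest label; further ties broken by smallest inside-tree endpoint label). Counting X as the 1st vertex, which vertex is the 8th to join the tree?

V

Prim's algorithm from X:
Step 1: cheapest edge leaving the tree is U—X (3); add U.
Step 2: cheapest edge leaving the tree is R—U (10); add R.
Step 3: cheapest edge leaving the tree is P—R (7); add P.
Step 4: cheapest edge leaving the tree is Q—U (12); add Q.
Step 5: cheapest edge leaving the tree is Q—S (1); add S.
Step 6: cheapest edge leaving the tree is P—W (12); add W.
Step 7: cheapest edge leaving the tree is V—W (10); add V.
Vertex order: X, U, R, P, Q, S, W, V. The 8th vertex is V.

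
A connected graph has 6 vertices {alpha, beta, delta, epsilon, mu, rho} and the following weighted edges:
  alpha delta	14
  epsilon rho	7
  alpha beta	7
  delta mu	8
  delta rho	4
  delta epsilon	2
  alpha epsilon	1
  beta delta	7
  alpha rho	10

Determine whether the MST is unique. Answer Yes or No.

Kruskal: consider edges lightest-first.
alpha epsilon (1): add. Components now {delta} {alpha,epsilon} {beta} {rho} {mu}
delta epsilon (2): add. Components now {alpha,delta,epsilon} {beta} {rho} {mu}
delta rho (4): add. Components now {alpha,delta,epsilon,rho} {beta} {mu}
alpha beta (7): add. Components now {alpha,beta,delta,epsilon,rho} {mu}
beta delta (7): skip — delta and beta already connected.
epsilon rho (7): skip — epsilon and rho already connected.
delta mu (8): add. Components now {alpha,beta,delta,epsilon,mu,rho}
Non-tree edge beta delta has weight 7, equal to the heaviest edge on its tree cycle — swapping gives another MST of the same weight. Not unique.

No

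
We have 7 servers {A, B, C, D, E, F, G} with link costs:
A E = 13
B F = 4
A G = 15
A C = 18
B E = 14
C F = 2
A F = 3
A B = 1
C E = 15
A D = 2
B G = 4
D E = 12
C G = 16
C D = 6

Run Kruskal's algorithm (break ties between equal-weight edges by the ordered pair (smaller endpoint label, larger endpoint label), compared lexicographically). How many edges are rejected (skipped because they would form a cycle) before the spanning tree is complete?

2

Kruskal: consider edges lightest-first.
A B (1): add — endpoints in different components.
A D (2): add — endpoints in different components.
C F (2): add — endpoints in different components.
A F (3): add — endpoints in different components.
B F (4): skip — B and F already connected.
B G (4): add — endpoints in different components.
C D (6): skip — C and D already connected.
D E (12): add — endpoints in different components.
Edges rejected before the tree was complete: 2.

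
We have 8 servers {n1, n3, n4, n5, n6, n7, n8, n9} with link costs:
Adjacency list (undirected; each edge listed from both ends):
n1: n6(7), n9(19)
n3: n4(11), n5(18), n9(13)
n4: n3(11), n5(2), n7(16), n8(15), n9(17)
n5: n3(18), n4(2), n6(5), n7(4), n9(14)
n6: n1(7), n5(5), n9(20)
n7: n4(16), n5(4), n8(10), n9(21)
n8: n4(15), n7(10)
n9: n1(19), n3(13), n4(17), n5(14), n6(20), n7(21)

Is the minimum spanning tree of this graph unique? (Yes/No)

Yes

Sort edges by weight, then run Kruskal:
n4–n5 (2): add — endpoints in different components.
n5–n7 (4): add — endpoints in different components.
n5–n6 (5): add — endpoints in different components.
n1–n6 (7): add — endpoints in different components.
n7–n8 (10): add — endpoints in different components.
n3–n4 (11): add — endpoints in different components.
n3–n9 (13): add — endpoints in different components.
Every non-tree edge has weight strictly greater than the heaviest edge on the tree path between its endpoints, so the MST is unique.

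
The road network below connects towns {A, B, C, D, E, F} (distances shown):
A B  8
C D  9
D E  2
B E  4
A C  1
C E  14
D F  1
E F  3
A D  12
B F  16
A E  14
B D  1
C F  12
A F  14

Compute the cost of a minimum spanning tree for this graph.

Grow the tree from C using Prim:
Step 1: frontier [A C 1, C D 9, C F 12, C E 14] → take A C (1); add A.
Step 2: frontier [A B 8, A D 12, A E 14, A F 14, C D 9, C F 12, C E 14] → take A B (8); add B.
Step 3: frontier [A D 12, A E 14, A F 14, B D 1, B E 4, B F 16, C D 9, C F 12, C E 14] → take B D (1); add D.
Step 4: frontier [A E 14, A F 14, B E 4, B F 16, C F 12, C E 14, D F 1, D E 2] → take D F (1); add F.
Step 5: frontier [A E 14, B E 4, C E 14, D E 2, E F 3] → take D E (2); add E.
MST edges: A C, A B, B D, D F, D E; total weight 1+8+1+1+2 = 13.

13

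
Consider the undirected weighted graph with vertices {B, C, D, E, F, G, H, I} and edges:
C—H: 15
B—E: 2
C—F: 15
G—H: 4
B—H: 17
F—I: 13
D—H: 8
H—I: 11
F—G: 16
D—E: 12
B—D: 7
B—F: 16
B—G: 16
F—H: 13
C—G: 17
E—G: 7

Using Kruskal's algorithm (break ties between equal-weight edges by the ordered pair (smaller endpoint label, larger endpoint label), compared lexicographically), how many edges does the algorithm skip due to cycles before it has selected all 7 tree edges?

Kruskal's algorithm — process edges by increasing weight (ties by edge label):
B—E (2): add — endpoints in different components.
G—H (4): add — endpoints in different components.
B—D (7): add — endpoints in different components.
E—G (7): add — endpoints in different components.
D—H (8): skip — D and H already connected.
H—I (11): add — endpoints in different components.
D—E (12): skip — D and E already connected.
F—H (13): add — endpoints in different components.
F—I (13): skip — F and I already connected.
C—F (15): add — endpoints in different components.
Edges rejected before the tree was complete: 3.

3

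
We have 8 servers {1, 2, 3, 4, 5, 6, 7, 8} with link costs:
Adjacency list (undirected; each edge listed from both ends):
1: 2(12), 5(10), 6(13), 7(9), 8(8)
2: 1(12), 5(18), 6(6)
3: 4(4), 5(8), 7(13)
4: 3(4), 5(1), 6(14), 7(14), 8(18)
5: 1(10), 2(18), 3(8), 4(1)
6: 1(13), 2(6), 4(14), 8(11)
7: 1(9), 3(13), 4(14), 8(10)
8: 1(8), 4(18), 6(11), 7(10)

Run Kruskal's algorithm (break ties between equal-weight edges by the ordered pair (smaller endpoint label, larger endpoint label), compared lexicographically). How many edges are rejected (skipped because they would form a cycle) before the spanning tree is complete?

Kruskal's algorithm — process edges by increasing weight (ties by edge label):
4—5 (1): add — endpoints in different components.
3—4 (4): add — endpoints in different components.
2—6 (6): add — endpoints in different components.
1—8 (8): add — endpoints in different components.
3—5 (8): skip — 3 and 5 already connected.
1—7 (9): add — endpoints in different components.
1—5 (10): add — endpoints in different components.
7—8 (10): skip — 7 and 8 already connected.
6—8 (11): add — endpoints in different components.
Edges rejected before the tree was complete: 2.

2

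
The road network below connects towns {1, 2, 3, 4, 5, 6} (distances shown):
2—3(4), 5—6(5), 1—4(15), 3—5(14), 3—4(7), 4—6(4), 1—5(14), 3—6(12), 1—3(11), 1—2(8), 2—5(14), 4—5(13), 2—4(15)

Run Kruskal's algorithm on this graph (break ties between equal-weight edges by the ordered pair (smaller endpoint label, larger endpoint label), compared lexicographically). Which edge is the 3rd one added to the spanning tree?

5-6

Kruskal: consider edges lightest-first.
2—3 (4): add — endpoints in different components.
4—6 (4): add — endpoints in different components.
5—6 (5): add — endpoints in different components.
3—4 (7): add — endpoints in different components.
1—2 (8): add — endpoints in different components.
The 3rd edge added is 5—6.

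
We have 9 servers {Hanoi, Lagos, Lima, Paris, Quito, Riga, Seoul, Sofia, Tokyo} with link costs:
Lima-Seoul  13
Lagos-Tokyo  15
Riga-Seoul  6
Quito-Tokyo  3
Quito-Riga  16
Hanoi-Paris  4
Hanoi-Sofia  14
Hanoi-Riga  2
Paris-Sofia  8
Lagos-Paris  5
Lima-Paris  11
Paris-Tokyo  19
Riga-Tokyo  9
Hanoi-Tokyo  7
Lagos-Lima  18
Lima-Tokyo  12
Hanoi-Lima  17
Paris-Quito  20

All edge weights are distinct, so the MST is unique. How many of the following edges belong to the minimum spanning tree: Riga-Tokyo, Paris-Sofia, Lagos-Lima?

Kruskal: consider edges lightest-first.
Hanoi-Riga (2): add — endpoints in different components.
Quito-Tokyo (3): add — endpoints in different components.
Hanoi-Paris (4): add — endpoints in different components.
Lagos-Paris (5): add — endpoints in different components.
Riga-Seoul (6): add — endpoints in different components.
Hanoi-Tokyo (7): add — endpoints in different components.
Paris-Sofia (8): add — endpoints in different components.
Riga-Tokyo (9): skip — Tokyo and Riga already connected.
Lima-Paris (11): add — endpoints in different components.
MST edge set: {Hanoi-Riga, Quito-Tokyo, Hanoi-Paris, Lagos-Paris, Riga-Seoul, Hanoi-Tokyo, Paris-Sofia, Lima-Paris}.
Of the listed edges, {Paris-Sofia} are in the MST → 1.

1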